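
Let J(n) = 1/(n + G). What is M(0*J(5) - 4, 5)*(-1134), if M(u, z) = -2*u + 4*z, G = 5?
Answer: -31752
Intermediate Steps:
J(n) = 1/(5 + n) (J(n) = 1/(n + 5) = 1/(5 + n))
M(0*J(5) - 4, 5)*(-1134) = (-2*(0/(5 + 5) - 4) + 4*5)*(-1134) = (-2*(0/10 - 4) + 20)*(-1134) = (-2*(0*(⅒) - 4) + 20)*(-1134) = (-2*(0 - 4) + 20)*(-1134) = (-2*(-4) + 20)*(-1134) = (8 + 20)*(-1134) = 28*(-1134) = -31752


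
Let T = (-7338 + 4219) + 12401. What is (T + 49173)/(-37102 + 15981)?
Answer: -58455/21121 ≈ -2.7676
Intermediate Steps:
T = 9282 (T = -3119 + 12401 = 9282)
(T + 49173)/(-37102 + 15981) = (9282 + 49173)/(-37102 + 15981) = 58455/(-21121) = 58455*(-1/21121) = -58455/21121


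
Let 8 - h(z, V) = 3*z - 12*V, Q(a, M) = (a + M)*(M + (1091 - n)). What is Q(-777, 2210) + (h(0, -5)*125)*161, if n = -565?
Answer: 4493478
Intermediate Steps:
Q(a, M) = (1656 + M)*(M + a) (Q(a, M) = (a + M)*(M + (1091 - 1*(-565))) = (M + a)*(M + (1091 + 565)) = (M + a)*(M + 1656) = (M + a)*(1656 + M) = (1656 + M)*(M + a))
h(z, V) = 8 - 3*z + 12*V (h(z, V) = 8 - (3*z - 12*V) = 8 - (-12*V + 3*z) = 8 + (-3*z + 12*V) = 8 - 3*z + 12*V)
Q(-777, 2210) + (h(0, -5)*125)*161 = (2210² + 1656*2210 + 1656*(-777) + 2210*(-777)) + ((8 - 3*0 + 12*(-5))*125)*161 = (4884100 + 3659760 - 1286712 - 1717170) + ((8 + 0 - 60)*125)*161 = 5539978 - 52*125*161 = 5539978 - 6500*161 = 5539978 - 1046500 = 4493478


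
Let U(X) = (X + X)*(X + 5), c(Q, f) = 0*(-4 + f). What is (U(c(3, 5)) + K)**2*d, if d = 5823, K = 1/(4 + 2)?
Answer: 647/4 ≈ 161.75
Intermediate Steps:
K = 1/6 ≈ 0.16667
c(Q, f) = 0
U(X) = 2*X*(5 + X) (U(X) = (2*X)*(5 + X) = 2*X*(5 + X))
(U(c(3, 5)) + K)**2*d = (2*0*(5 + 0) + 1/6)**2*5823 = (2*0*5 + 1/6)**2*5823 = (0 + 1/6)**2*5823 = (1/6)**2*5823 = (1/36)*5823 = 647/4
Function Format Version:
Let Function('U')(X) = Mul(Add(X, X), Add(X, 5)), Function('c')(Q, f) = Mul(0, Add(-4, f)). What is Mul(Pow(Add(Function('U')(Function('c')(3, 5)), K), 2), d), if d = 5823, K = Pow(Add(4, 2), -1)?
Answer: Rational(647, 4) ≈ 161.75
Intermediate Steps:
K = Rational(1, 6) (K = Pow(6, -1) = Rational(1, 6) ≈ 0.16667)
Function('c')(Q, f) = 0
Function('U')(X) = Mul(2, X, Add(5, X)) (Function('U')(X) = Mul(Mul(2, X), Add(5, X)) = Mul(2, X, Add(5, X)))
Mul(Pow(Add(Function('U')(Function('c')(3, 5)), K), 2), d) = Mul(Pow(Add(Mul(2, 0, Add(5, 0)), Rational(1, 6)), 2), 5823) = Mul(Pow(Add(Mul(2, 0, 5), Rational(1, 6)), 2), 5823) = Mul(Pow(Add(0, Rational(1, 6)), 2), 5823) = Mul(Pow(Rational(1, 6), 2), 5823) = Mul(Rational(1, 36), 5823) = Rational(647, 4)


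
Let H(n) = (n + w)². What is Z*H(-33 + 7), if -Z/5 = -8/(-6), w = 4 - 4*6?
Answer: -42320/3 ≈ -14107.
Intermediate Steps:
w = -20 (w = 4 - 1*24 = 4 - 24 = -20)
Z = -20/3 (Z = -(-40)/(-6) = -(-40)*(-1)/6 = -5*4/3 = -20/3 ≈ -6.6667)
H(n) = (-20 + n)² (H(n) = (n - 20)² = (-20 + n)²)
Z*H(-33 + 7) = -20*(-20 + (-33 + 7))²/3 = -20*(-20 - 26)²/3 = -20/3*(-46)² = -20/3*2116 = -42320/3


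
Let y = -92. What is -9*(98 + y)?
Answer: -54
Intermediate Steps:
-9*(98 + y) = -9*(98 - 92) = -9*6 = -54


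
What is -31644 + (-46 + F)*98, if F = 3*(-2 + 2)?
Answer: -36152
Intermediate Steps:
F = 0 (F = 3*0 = 0)
-31644 + (-46 + F)*98 = -31644 + (-46 + 0)*98 = -31644 - 46*98 = -31644 - 4508 = -36152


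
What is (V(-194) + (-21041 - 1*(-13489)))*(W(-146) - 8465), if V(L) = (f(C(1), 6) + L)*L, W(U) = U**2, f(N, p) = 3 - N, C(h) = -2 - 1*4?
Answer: 364171638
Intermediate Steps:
C(h) = -6 (C(h) = -2 - 4 = -6)
V(L) = L*(9 + L) (V(L) = ((3 - 1*(-6)) + L)*L = ((3 + 6) + L)*L = (9 + L)*L = L*(9 + L))
(V(-194) + (-21041 - 1*(-13489)))*(W(-146) - 8465) = (-194*(9 - 194) + (-21041 - 1*(-13489)))*((-146)**2 - 8465) = (-194*(-185) + (-21041 + 13489))*(21316 - 8465) = (35890 - 7552)*12851 = 28338*12851 = 364171638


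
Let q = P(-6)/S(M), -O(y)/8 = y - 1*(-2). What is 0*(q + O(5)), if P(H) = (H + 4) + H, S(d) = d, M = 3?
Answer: 0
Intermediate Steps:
O(y) = -16 - 8*y (O(y) = -8*(y - 1*(-2)) = -8*(y + 2) = -8*(2 + y) = -16 - 8*y)
P(H) = 4 + 2*H (P(H) = (4 + H) + H = 4 + 2*H)
q = -8/3 (q = (4 + 2*(-6))/3 = (4 - 12)*(⅓) = -8*⅓ = -8/3 ≈ -2.6667)
0*(q + O(5)) = 0*(-8/3 + (-16 - 8*5)) = 0*(-8/3 + (-16 - 40)) = 0*(-8/3 - 56) = 0*(-176/3) = 0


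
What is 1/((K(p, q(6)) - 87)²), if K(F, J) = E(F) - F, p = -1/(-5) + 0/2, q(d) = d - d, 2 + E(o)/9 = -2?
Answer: 25/379456 ≈ 6.5884e-5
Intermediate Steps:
E(o) = -36 (E(o) = -18 + 9*(-2) = -18 - 18 = -36)
q(d) = 0
p = ⅕ (p = -1*(-⅕) + 0*(½) = ⅕ + 0 = ⅕ ≈ 0.20000)
K(F, J) = -36 - F
1/((K(p, q(6)) - 87)²) = 1/(((-36 - 1*⅕) - 87)²) = 1/(((-36 - ⅕) - 87)²) = 1/((-181/5 - 87)²) = 1/((-616/5)²) = 1/(379456/25) = 25/379456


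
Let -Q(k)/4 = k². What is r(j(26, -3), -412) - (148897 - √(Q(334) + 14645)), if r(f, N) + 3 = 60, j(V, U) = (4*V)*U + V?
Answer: -148840 + I*√431579 ≈ -1.4884e+5 + 656.95*I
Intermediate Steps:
Q(k) = -4*k²
j(V, U) = V + 4*U*V (j(V, U) = 4*U*V + V = V + 4*U*V)
r(f, N) = 57 (r(f, N) = -3 + 60 = 57)
r(j(26, -3), -412) - (148897 - √(Q(334) + 14645)) = 57 - (148897 - √(-4*334² + 14645)) = 57 - (148897 - √(-4*111556 + 14645)) = 57 - (148897 - √(-446224 + 14645)) = 57 - (148897 - √(-431579)) = 57 - (148897 - I*√431579) = 57 + (-148897 + I*√431579) = -148840 + I*√431579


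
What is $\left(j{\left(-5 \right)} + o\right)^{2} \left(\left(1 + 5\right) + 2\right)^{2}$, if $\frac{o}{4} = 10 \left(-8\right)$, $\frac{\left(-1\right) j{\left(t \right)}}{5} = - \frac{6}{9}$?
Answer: $\frac{57760000}{9} \approx 6.4178 \cdot 10^{6}$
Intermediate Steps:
$j{\left(t \right)} = \frac{10}{3}$ ($j{\left(t \right)} = - 5 \left(- \frac{6}{9}\right) = - 5 \left(\left(-6\right) \frac{1}{9}\right) = \left(-5\right) \left(- \frac{2}{3}\right) = \frac{10}{3}$)
$o = -320$ ($o = 4 \cdot 10 \left(-8\right) = 4 \left(-80\right) = -320$)
$\left(j{\left(-5 \right)} + o\right)^{2} \left(\left(1 + 5\right) + 2\right)^{2} = \left(\frac{10}{3} - 320\right)^{2} \left(\left(1 + 5\right) + 2\right)^{2} = \left(- \frac{950}{3}\right)^{2} \left(6 + 2\right)^{2} = \frac{902500 \cdot 8^{2}}{9} = \frac{902500}{9} \cdot 64 = \frac{57760000}{9}$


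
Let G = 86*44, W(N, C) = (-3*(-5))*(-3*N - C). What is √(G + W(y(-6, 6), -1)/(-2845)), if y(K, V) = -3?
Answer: √1225094554/569 ≈ 61.514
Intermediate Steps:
W(N, C) = -45*N - 15*C (W(N, C) = 15*(-C - 3*N) = -45*N - 15*C)
G = 3784
√(G + W(y(-6, 6), -1)/(-2845)) = √(3784 + (-45*(-3) - 15*(-1))/(-2845)) = √(3784 + (135 + 15)*(-1/2845)) = √(3784 + 150*(-1/2845)) = √(3784 - 30/569) = √(2153066/569) = √1225094554/569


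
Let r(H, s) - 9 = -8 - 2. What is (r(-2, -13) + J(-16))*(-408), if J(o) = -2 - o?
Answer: -5304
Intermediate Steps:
r(H, s) = -1 (r(H, s) = 9 + (-8 - 2) = 9 - 10 = -1)
(r(-2, -13) + J(-16))*(-408) = (-1 + (-2 - 1*(-16)))*(-408) = (-1 + (-2 + 16))*(-408) = (-1 + 14)*(-408) = 13*(-408) = -5304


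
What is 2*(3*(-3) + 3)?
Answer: -12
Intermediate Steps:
2*(3*(-3) + 3) = 2*(-9 + 3) = 2*(-6) = -12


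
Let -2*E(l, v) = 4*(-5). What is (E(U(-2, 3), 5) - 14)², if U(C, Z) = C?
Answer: 16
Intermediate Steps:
E(l, v) = 10 (E(l, v) = -2*(-5) = -½*(-20) = 10)
(E(U(-2, 3), 5) - 14)² = (10 - 14)² = (-4)² = 16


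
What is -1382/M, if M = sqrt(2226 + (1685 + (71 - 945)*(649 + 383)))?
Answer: 1382*I*sqrt(898057)/898057 ≈ 1.4583*I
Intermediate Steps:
M = I*sqrt(898057) (M = sqrt(2226 + (1685 - 874*1032)) = sqrt(2226 + (1685 - 901968)) = sqrt(2226 - 900283) = sqrt(-898057) = I*sqrt(898057) ≈ 947.66*I)
-1382/M = -1382*(-I*sqrt(898057)/898057) = -(-1382)*I*sqrt(898057)/898057 = 1382*I*sqrt(898057)/898057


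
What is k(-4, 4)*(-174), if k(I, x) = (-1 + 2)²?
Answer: -174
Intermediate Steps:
k(I, x) = 1 (k(I, x) = 1² = 1)
k(-4, 4)*(-174) = 1*(-174) = -174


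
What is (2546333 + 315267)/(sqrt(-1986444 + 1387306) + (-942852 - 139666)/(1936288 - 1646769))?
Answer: -448426353867133600/25110834371573571 - 119931446447318800*I*sqrt(599138)/25110834371573571 ≈ -17.858 - 3696.9*I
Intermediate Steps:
(2546333 + 315267)/(sqrt(-1986444 + 1387306) + (-942852 - 139666)/(1936288 - 1646769)) = 2861600/(sqrt(-599138) - 1082518/289519) = 2861600/(I*sqrt(599138) - 1082518*1/289519) = 2861600/(I*sqrt(599138) - 1082518/289519) = 2861600/(-1082518/289519 + I*sqrt(599138))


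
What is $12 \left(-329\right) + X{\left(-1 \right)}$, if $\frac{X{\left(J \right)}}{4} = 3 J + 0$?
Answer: $-3960$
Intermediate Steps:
$X{\left(J \right)} = 12 J$ ($X{\left(J \right)} = 4 \left(3 J + 0\right) = 4 \cdot 3 J = 12 J$)
$12 \left(-329\right) + X{\left(-1 \right)} = 12 \left(-329\right) + 12 \left(-1\right) = -3948 - 12 = -3960$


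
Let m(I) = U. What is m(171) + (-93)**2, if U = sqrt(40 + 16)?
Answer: 8649 + 2*sqrt(14) ≈ 8656.5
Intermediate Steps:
U = 2*sqrt(14) (U = sqrt(56) = 2*sqrt(14) ≈ 7.4833)
m(I) = 2*sqrt(14)
m(171) + (-93)**2 = 2*sqrt(14) + (-93)**2 = 2*sqrt(14) + 8649 = 8649 + 2*sqrt(14)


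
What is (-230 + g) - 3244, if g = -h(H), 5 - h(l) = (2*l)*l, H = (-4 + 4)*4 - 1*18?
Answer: -2831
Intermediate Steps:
H = -18 (H = 0*4 - 18 = 0 - 18 = -18)
h(l) = 5 - 2*l**2 (h(l) = 5 - 2*l*l = 5 - 2*l**2)
g = 643 (g = -(5 - 2*(-18)**2) = -(5 - 2*324) = -(5 - 648) = -1*(-643) = 643)
(-230 + g) - 3244 = (-230 + 643) - 3244 = 413 - 3244 = -2831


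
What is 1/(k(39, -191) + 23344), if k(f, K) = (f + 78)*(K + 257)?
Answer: 1/31066 ≈ 3.2190e-5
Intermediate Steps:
k(f, K) = (78 + f)*(257 + K)
1/(k(39, -191) + 23344) = 1/((20046 + 78*(-191) + 257*39 - 191*39) + 23344) = 1/((20046 - 14898 + 10023 - 7449) + 23344) = 1/(7722 + 23344) = 1/31066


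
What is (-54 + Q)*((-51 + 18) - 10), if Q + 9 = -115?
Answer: 7654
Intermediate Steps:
Q = -124 (Q = -9 - 115 = -124)
(-54 + Q)*((-51 + 18) - 10) = (-54 - 124)*((-51 + 18) - 10) = -178*(-33 - 10) = -178*(-43) = 7654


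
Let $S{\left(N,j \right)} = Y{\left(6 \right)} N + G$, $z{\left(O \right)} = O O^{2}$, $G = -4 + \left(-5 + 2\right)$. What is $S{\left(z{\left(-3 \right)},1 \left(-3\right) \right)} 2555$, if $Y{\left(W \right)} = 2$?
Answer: $-155855$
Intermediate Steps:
$G = -7$ ($G = -4 - 3 = -7$)
$z{\left(O \right)} = O^{3}$
$S{\left(N,j \right)} = -7 + 2 N$ ($S{\left(N,j \right)} = 2 N - 7 = -7 + 2 N$)
$S{\left(z{\left(-3 \right)},1 \left(-3\right) \right)} 2555 = \left(-7 + 2 \left(-3\right)^{3}\right) 2555 = \left(-7 + 2 \left(-27\right)\right) 2555 = \left(-7 - 54\right) 2555 = \left(-61\right) 2555 = -155855$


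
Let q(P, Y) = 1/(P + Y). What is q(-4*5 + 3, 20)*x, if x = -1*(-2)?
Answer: 2/3 ≈ 0.66667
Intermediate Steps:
x = 2
q(-4*5 + 3, 20)*x = 2/((-4*5 + 3) + 20) = 2/((-20 + 3) + 20) = 2/(-17 + 20) = 2/3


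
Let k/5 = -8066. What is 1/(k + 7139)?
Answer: -1/33191 ≈ -3.0129e-5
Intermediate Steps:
k = -40330 (k = 5*(-8066) = -40330)
1/(k + 7139) = 1/(-40330 + 7139) = 1/(-33191) = -1/33191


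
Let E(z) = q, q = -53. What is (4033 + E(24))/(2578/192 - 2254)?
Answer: -76416/43019 ≈ -1.7763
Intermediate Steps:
E(z) = -53
(4033 + E(24))/(2578/192 - 2254) = (4033 - 53)/(2578/192 - 2254) = 3980/(2578*(1/192) - 2254) = 3980/(1289/96 - 2254) = 3980/(-215095/96) = 3980*(-96/215095) = -76416/43019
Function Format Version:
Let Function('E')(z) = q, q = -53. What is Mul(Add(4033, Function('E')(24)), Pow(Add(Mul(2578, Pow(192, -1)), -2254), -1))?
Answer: Rational(-76416, 43019) ≈ -1.7763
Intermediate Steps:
Function('E')(z) = -53
Mul(Add(4033, Function('E')(24)), Pow(Add(Mul(2578, Pow(192, -1)), -2254), -1)) = Mul(Add(4033, -53), Pow(Add(Mul(2578, Pow(192, -1)), -2254), -1)) = Mul(3980, Pow(Add(Mul(2578, Rational(1, 192)), -2254), -1)) = Mul(3980, Pow(Add(Rational(1289, 96), -2254), -1)) = Mul(3980, Pow(Rational(-215095, 96), -1)) = Mul(3980, Rational(-96, 215095)) = Rational(-76416, 43019)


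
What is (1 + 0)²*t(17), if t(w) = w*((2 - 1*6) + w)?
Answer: 221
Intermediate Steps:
t(w) = w*(-4 + w) (t(w) = w*((2 - 6) + w) = w*(-4 + w))
(1 + 0)²*t(17) = (1 + 0)²*(17*(-4 + 17)) = 1²*(17*13) = 1*221 = 221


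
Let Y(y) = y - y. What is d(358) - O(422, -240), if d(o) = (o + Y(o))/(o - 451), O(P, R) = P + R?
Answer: -17284/93 ≈ -185.85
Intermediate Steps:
Y(y) = 0
d(o) = o/(-451 + o) (d(o) = (o + 0)/(o - 451) = o/(-451 + o))
d(358) - O(422, -240) = 358/(-451 + 358) - (422 - 240) = 358/(-93) - 1*182 = 358*(-1/93) - 182 = -358/93 - 182 = -17284/93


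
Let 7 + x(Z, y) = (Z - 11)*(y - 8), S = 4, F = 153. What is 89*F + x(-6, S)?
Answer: 13678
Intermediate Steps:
x(Z, y) = -7 + (-11 + Z)*(-8 + y) (x(Z, y) = -7 + (Z - 11)*(y - 8) = -7 + (-11 + Z)*(-8 + y))
89*F + x(-6, S) = 89*153 + (81 - 11*4 - 8*(-6) - 6*4) = 13617 + (81 - 44 + 48 - 24) = 13617 + 61 = 13678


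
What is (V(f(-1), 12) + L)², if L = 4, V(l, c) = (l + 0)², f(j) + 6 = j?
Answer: 2809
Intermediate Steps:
f(j) = -6 + j
V(l, c) = l²
(V(f(-1), 12) + L)² = ((-6 - 1)² + 4)² = ((-7)² + 4)² = (49 + 4)² = 53² = 2809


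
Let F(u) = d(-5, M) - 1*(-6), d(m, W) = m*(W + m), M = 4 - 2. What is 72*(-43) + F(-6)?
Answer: -3075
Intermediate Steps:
M = 2
F(u) = 21 (F(u) = -5*(2 - 5) - 1*(-6) = -5*(-3) + 6 = 15 + 6 = 21)
72*(-43) + F(-6) = 72*(-43) + 21 = -3096 + 21 = -3075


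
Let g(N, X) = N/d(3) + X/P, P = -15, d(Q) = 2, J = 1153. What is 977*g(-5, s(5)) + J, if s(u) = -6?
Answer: -8987/10 ≈ -898.70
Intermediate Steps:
g(N, X) = N/2 - X/15 (g(N, X) = N/2 + X/(-15) = N*(½) + X*(-1/15) = N/2 - X/15)
977*g(-5, s(5)) + J = 977*((½)*(-5) - 1/15*(-6)) + 1153 = 977*(-5/2 + ⅖) + 1153 = 977*(-21/10) + 1153 = -20517/10 + 1153 = -8987/10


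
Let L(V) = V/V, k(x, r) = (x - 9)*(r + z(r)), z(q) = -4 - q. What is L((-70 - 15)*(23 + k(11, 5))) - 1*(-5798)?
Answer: 5799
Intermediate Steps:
k(x, r) = 36 - 4*x (k(x, r) = (x - 9)*(r + (-4 - r)) = (-9 + x)*(-4) = 36 - 4*x)
L(V) = 1
L((-70 - 15)*(23 + k(11, 5))) - 1*(-5798) = 1 - 1*(-5798) = 1 + 5798 = 5799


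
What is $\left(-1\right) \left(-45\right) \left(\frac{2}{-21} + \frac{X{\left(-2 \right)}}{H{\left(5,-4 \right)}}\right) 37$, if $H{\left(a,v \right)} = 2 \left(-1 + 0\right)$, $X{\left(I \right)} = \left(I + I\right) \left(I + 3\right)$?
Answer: $\frac{22200}{7} \approx 3171.4$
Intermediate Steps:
$X{\left(I \right)} = 2 I \left(3 + I\right)$
$H{\left(a,v \right)} = -2$ ($H{\left(a,v \right)} = 2 \left(-1\right) = -2$)
$\left(-1\right) \left(-45\right) \left(\frac{2}{-21} + \frac{X{\left(-2 \right)}}{H{\left(5,-4 \right)}}\right) 37 = \left(-1\right) \left(-45\right) \left(\frac{2}{-21} + \frac{2 \left(-2\right) \left(3 - 2\right)}{-2}\right) 37 = 45 \left(2 \left(- \frac{1}{21}\right) + 2 \left(-2\right) 1 \left(- \frac{1}{2}\right)\right) 37 = 45 \left(- \frac{2}{21} - -2\right) 37 = 45 \left(- \frac{2}{21} + 2\right) 37 = 45 \cdot \frac{40}{21} \cdot 37 = \frac{600}{7} \cdot 37 = \frac{22200}{7}$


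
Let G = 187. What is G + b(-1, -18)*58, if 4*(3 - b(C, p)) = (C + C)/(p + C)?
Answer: 6830/19 ≈ 359.47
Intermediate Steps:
b(C, p) = 3 - C/(2*(C + p)) (b(C, p) = 3 - (C + C)/(4*(p + C)) = 3 - 2*C/(4*(C + p)) = 3 - C/(2*(C + p)))
G + b(-1, -18)*58 = 187 + ((3*(-18) + (5/2)*(-1))/(-1 - 18))*58 = 187 + ((-54 - 5/2)/(-19))*58 = 187 - 1/19*(-113/2)*58 = 187 + (113/38)*58 = 187 + 3277/19 = 6830/19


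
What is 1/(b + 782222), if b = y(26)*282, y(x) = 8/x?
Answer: 13/10170014 ≈ 1.2783e-6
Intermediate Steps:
b = 1128/13 (b = (8/26)*282 = (8*(1/26))*282 = (4/13)*282 = 1128/13 ≈ 86.769)
1/(b + 782222) = 1/(1128/13 + 782222) = 1/(10170014/13) = 13/10170014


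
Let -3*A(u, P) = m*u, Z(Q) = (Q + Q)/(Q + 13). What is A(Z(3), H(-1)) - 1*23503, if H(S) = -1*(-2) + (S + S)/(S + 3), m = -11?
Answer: -188013/8 ≈ -23502.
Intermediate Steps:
H(S) = 2 + 2*S/(3 + S) (H(S) = 2 + (2*S)/(3 + S) = 2 + 2*S/(3 + S))
Z(Q) = 2*Q/(13 + Q) (Z(Q) = (2*Q)/(13 + Q) = 2*Q/(13 + Q))
A(u, P) = 11*u/3 (A(u, P) = -(-11)*u/3 = 11*u/3)
A(Z(3), H(-1)) - 1*23503 = 11*(2*3/(13 + 3))/3 - 1*23503 = 11*(2*3/16)/3 - 23503 = 11*(2*3*(1/16))/3 - 23503 = (11/3)*(3/8) - 23503 = 11/8 - 23503 = -188013/8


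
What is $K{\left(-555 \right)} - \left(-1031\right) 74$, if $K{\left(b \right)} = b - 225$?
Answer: $75514$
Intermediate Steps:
$K{\left(b \right)} = -225 + b$
$K{\left(-555 \right)} - \left(-1031\right) 74 = \left(-225 - 555\right) - \left(-1031\right) 74 = -780 - -76294 = -780 + 76294 = 75514$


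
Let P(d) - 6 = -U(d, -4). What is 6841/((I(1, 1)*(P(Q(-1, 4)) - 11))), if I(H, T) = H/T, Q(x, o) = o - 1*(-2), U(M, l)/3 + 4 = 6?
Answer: -6841/11 ≈ -621.91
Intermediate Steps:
U(M, l) = 6 (U(M, l) = -12 + 3*6 = -12 + 18 = 6)
Q(x, o) = 2 + o (Q(x, o) = o + 2 = 2 + o)
P(d) = 0 (P(d) = 6 - 1*6 = 6 - 6 = 0)
6841/((I(1, 1)*(P(Q(-1, 4)) - 11))) = 6841/(((1/1)*(0 - 11))) = 6841/(((1*1)*(-11))) = 6841/((1*(-11))) = 6841/(-11) = 6841*(-1/11) = -6841/11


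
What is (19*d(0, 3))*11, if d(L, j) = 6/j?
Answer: 418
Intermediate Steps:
(19*d(0, 3))*11 = (19*(6/3))*11 = (19*(6*(⅓)))*11 = (19*2)*11 = 38*11 = 418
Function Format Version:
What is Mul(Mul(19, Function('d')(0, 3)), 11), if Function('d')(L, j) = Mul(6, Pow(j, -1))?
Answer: 418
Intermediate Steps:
Mul(Mul(19, Function('d')(0, 3)), 11) = Mul(Mul(19, Mul(6, Pow(3, -1))), 11) = Mul(Mul(19, Mul(6, Rational(1, 3))), 11) = Mul(Mul(19, 2), 11) = Mul(38, 11) = 418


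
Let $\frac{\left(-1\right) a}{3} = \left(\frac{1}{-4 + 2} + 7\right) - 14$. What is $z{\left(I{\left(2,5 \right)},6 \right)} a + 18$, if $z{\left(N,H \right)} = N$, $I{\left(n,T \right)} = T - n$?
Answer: $\frac{171}{2} \approx 85.5$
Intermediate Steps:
$a = \frac{45}{2}$ ($a = - 3 \left(\left(\frac{1}{-4 + 2} + 7\right) - 14\right) = - 3 \left(\left(\frac{1}{-2} + 7\right) - 14\right) = - 3 \left(\left(- \frac{1}{2} + 7\right) - 14\right) = - 3 \left(\frac{13}{2} - 14\right) = \left(-3\right) \left(- \frac{15}{2}\right) = \frac{45}{2} \approx 22.5$)
$z{\left(I{\left(2,5 \right)},6 \right)} a + 18 = \left(5 - 2\right) \frac{45}{2} + 18 = 3 \cdot \frac{45}{2} + 18 = \frac{135}{2} + 18 = \frac{171}{2}$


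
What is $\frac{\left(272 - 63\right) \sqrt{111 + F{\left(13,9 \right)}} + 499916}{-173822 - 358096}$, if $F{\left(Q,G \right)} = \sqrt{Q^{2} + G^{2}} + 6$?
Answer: $- \frac{249958}{265959} - \frac{209 \sqrt{117 + 5 \sqrt{10}}}{531918} \approx -0.94436$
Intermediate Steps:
$F{\left(Q,G \right)} = 6 + \sqrt{G^{2} + Q^{2}}$ ($F{\left(Q,G \right)} = \sqrt{G^{2} + Q^{2}} + 6 = 6 + \sqrt{G^{2} + Q^{2}}$)
$\frac{\left(272 - 63\right) \sqrt{111 + F{\left(13,9 \right)}} + 499916}{-173822 - 358096} = \frac{\left(272 - 63\right) \sqrt{111 + \left(6 + \sqrt{9^{2} + 13^{2}}\right)} + 499916}{-173822 - 358096} = \frac{209 \sqrt{111 + \left(6 + \sqrt{81 + 169}\right)} + 499916}{-531918} = \left(209 \sqrt{111 + \left(6 + \sqrt{250}\right)} + 499916\right) \left(- \frac{1}{531918}\right) = \left(209 \sqrt{111 + \left(6 + 5 \sqrt{10}\right)} + 499916\right) \left(- \frac{1}{531918}\right) = \left(209 \sqrt{117 + 5 \sqrt{10}} + 499916\right) \left(- \frac{1}{531918}\right) = \left(499916 + 209 \sqrt{117 + 5 \sqrt{10}}\right) \left(- \frac{1}{531918}\right) = - \frac{249958}{265959} - \frac{209 \sqrt{117 + 5 \sqrt{10}}}{531918}$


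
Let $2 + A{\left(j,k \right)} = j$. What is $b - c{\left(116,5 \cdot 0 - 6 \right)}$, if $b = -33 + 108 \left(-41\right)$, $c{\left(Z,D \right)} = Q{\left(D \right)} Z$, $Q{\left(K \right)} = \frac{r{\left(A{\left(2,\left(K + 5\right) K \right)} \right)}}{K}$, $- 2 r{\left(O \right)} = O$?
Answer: $-4461$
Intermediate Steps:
$A{\left(j,k \right)} = -2 + j$
$r{\left(O \right)} = - \frac{O}{2}$
$Q{\left(K \right)} = 0$ ($Q{\left(K \right)} = \frac{\left(- \frac{1}{2}\right) \left(-2 + 2\right)}{K} = \frac{\left(- \frac{1}{2}\right) 0}{K} = \frac{0}{K} = 0$)
$c{\left(Z,D \right)} = 0$ ($c{\left(Z,D \right)} = 0 Z = 0$)
$b = -4461$ ($b = -33 - 4428 = -4461$)
$b - c{\left(116,5 \cdot 0 - 6 \right)} = -4461 - 0 = -4461 + 0 = -4461$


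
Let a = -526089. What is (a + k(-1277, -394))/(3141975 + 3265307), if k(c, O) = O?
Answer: -526483/6407282 ≈ -0.082170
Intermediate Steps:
(a + k(-1277, -394))/(3141975 + 3265307) = (-526089 - 394)/(3141975 + 3265307) = -526483/6407282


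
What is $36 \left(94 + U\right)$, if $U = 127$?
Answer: $7956$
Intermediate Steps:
$36 \left(94 + U\right) = 36 \left(94 + 127\right) = 36 \cdot 221 = 7956$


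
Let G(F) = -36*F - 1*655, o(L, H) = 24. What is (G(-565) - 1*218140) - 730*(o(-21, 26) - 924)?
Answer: 458545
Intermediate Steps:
G(F) = -655 - 36*F (G(F) = -36*F - 655 = -655 - 36*F)
(G(-565) - 1*218140) - 730*(o(-21, 26) - 924) = ((-655 - 36*(-565)) - 1*218140) - 730*(24 - 924) = ((-655 + 20340) - 218140) - 730*(-900) = (19685 - 218140) - 1*(-657000) = -198455 + 657000 = 458545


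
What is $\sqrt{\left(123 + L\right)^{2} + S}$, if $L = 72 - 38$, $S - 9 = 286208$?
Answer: $\sqrt{310866} \approx 557.55$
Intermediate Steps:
$S = 286217$ ($S = 9 + 286208 = 286217$)
$L = 34$ ($L = 72 - 38 = 34$)
$\sqrt{\left(123 + L\right)^{2} + S} = \sqrt{\left(123 + 34\right)^{2} + 286217} = \sqrt{157^{2} + 286217} = \sqrt{24649 + 286217} = \sqrt{310866}$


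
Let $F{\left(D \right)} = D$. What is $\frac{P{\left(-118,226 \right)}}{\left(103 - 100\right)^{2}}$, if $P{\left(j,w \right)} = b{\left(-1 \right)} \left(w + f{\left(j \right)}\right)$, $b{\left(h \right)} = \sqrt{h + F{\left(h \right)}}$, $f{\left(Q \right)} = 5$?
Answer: $\frac{77 i \sqrt{2}}{3} \approx 36.298 i$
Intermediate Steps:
$b{\left(h \right)} = \sqrt{2} \sqrt{h}$ ($b{\left(h \right)} = \sqrt{h + h} = \sqrt{2 h} = \sqrt{2} \sqrt{h}$)
$P{\left(j,w \right)} = i \sqrt{2} \left(5 + w\right)$ ($P{\left(j,w \right)} = \sqrt{2} \sqrt{-1} \left(w + 5\right) = \sqrt{2} i \left(5 + w\right) = i \sqrt{2} \left(5 + w\right)$)
$\frac{P{\left(-118,226 \right)}}{\left(103 - 100\right)^{2}} = \frac{i \sqrt{2} \left(5 + 226\right)}{\left(103 - 100\right)^{2}} = \frac{i \sqrt{2} \cdot 231}{3^{2}} = \frac{231 i \sqrt{2}}{9} = 231 i \sqrt{2} \cdot \frac{1}{9} = \frac{77 i \sqrt{2}}{3}$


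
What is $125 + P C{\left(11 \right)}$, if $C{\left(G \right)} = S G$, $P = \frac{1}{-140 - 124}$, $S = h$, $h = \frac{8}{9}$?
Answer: $\frac{3374}{27} \approx 124.96$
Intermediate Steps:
$h = \frac{8}{9}$ ($h = 8 \cdot \frac{1}{9} = \frac{8}{9} \approx 0.88889$)
$S = \frac{8}{9} \approx 0.88889$
$P = - \frac{1}{264}$ ($P = \frac{1}{-140 - 124} = \frac{1}{-264} = - \frac{1}{264} \approx -0.0037879$)
$C{\left(G \right)} = \frac{8 G}{9}$
$125 + P C{\left(11 \right)} = 125 - \frac{\frac{8}{9} \cdot 11}{264} = 125 - \frac{1}{27} = \frac{3374}{27}$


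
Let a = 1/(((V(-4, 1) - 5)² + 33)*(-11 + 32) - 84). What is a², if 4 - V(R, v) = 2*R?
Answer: 1/2683044 ≈ 3.7271e-7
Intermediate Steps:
V(R, v) = 4 - 2*R
a = 1/1638 (a = 1/((((4 - 2*(-4)) - 5)² + 33)*(-11 + 32) - 84) = 1/((((4 + 8) - 5)² + 33)*21 - 84) = 1/(((12 - 5)² + 33)*21 - 84) = 1/((7² + 33)*21 - 84) = 1/((49 + 33)*21 - 84) = 1/(82*21 - 84) = 1/(1722 - 84) = 1/1638 ≈ 0.00061050)
a² = (1/1638)² = 1/2683044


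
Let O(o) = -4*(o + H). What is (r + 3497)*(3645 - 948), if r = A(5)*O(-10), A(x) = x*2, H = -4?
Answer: 10941729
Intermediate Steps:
O(o) = 16 - 4*o (O(o) = -4*(o - 4) = -4*(-4 + o) = 16 - 4*o)
A(x) = 2*x
r = 560 (r = (2*5)*(16 - 4*(-10)) = 10*(16 + 40) = 10*56 = 560)
(r + 3497)*(3645 - 948) = (560 + 3497)*(3645 - 948) = 4057*2697 = 10941729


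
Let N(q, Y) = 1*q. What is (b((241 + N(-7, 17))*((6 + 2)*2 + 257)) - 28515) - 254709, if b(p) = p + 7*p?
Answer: 227832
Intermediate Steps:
N(q, Y) = q
b(p) = 8*p
(b((241 + N(-7, 17))*((6 + 2)*2 + 257)) - 28515) - 254709 = (8*((241 - 7)*((6 + 2)*2 + 257)) - 28515) - 254709 = (8*(234*(8*2 + 257)) - 28515) - 254709 = (8*(234*(16 + 257)) - 28515) - 254709 = (8*(234*273) - 28515) - 254709 = (8*63882 - 28515) - 254709 = (511056 - 28515) - 254709 = 482541 - 254709 = 227832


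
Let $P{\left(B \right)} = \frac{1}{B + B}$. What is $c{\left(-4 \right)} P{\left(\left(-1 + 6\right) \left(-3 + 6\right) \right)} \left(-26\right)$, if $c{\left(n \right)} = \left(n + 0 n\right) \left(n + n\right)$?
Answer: $- \frac{416}{15} \approx -27.733$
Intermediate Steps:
$c{\left(n \right)} = 2 n^{2}$ ($c{\left(n \right)} = \left(n + 0\right) 2 n = n 2 n = 2 n^{2}$)
$P{\left(B \right)} = \frac{1}{2 B}$
$c{\left(-4 \right)} P{\left(\left(-1 + 6\right) \left(-3 + 6\right) \right)} \left(-26\right) = 2 \left(-4\right)^{2} \frac{1}{2 \left(-1 + 6\right) \left(-3 + 6\right)} \left(-26\right) = 2 \cdot 16 \frac{1}{2 \cdot 5 \cdot 3} \left(-26\right) = 32 \frac{1}{2 \cdot 15} \left(-26\right) = 32 \cdot \frac{1}{2} \cdot \frac{1}{15} \left(-26\right) = 32 \cdot \frac{1}{30} \left(-26\right) = \frac{16}{15} \left(-26\right) = - \frac{416}{15}$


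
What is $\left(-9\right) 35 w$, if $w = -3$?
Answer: $945$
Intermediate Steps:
$\left(-9\right) 35 w = \left(-9\right) 35 \left(-3\right) = \left(-315\right) \left(-3\right) = 945$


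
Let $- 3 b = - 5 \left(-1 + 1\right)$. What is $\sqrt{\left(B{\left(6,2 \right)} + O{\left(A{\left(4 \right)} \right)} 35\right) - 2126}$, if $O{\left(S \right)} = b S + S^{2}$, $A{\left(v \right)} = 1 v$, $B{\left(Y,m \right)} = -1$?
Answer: $i \sqrt{1567} \approx 39.585 i$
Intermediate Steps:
$b = 0$ ($b = - \frac{\left(-5\right) \left(-1 + 1\right)}{3} = - \frac{\left(-5\right) 0}{3} = \left(- \frac{1}{3}\right) 0 = 0$)
$A{\left(v \right)} = v$
$O{\left(S \right)} = S^{2}$ ($O{\left(S \right)} = 0 S + S^{2} = 0 + S^{2} = S^{2}$)
$\sqrt{\left(B{\left(6,2 \right)} + O{\left(A{\left(4 \right)} \right)} 35\right) - 2126} = \sqrt{\left(-1 + 4^{2} \cdot 35\right) - 2126} = \sqrt{\left(-1 + 16 \cdot 35\right) - 2126} = \sqrt{\left(-1 + 560\right) - 2126} = \sqrt{559 - 2126} = \sqrt{-1567} = i \sqrt{1567}$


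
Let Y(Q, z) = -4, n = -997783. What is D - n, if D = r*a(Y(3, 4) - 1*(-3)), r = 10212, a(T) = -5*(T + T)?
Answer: 1099903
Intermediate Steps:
a(T) = -10*T
D = 102120 (D = 10212*(-10*(-4 - 1*(-3))) = 10212*(-10*(-4 + 3)) = 10212*(-10*(-1)) = 10212*10 = 102120)
D - n = 102120 - 1*(-997783) = 102120 + 997783 = 1099903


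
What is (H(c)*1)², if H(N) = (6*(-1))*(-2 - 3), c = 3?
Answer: 900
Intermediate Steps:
H(N) = 30 (H(N) = -6*(-5) = 30)
(H(c)*1)² = (30*1)² = 30² = 900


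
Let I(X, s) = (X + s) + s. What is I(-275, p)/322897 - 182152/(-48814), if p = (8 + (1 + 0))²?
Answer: 29405409181/7880947079 ≈ 3.7312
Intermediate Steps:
p = 81 (p = (8 + 1)² = 9² = 81)
I(X, s) = X + 2*s
I(-275, p)/322897 - 182152/(-48814) = (-275 + 2*81)/322897 - 182152/(-48814) = (-275 + 162)*(1/322897) - 182152*(-1/48814) = -113*1/322897 + 91076/24407 = -113/322897 + 91076/24407 = 29405409181/7880947079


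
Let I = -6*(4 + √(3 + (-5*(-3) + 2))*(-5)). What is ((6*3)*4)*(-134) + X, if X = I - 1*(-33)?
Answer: -9639 + 60*√5 ≈ -9504.8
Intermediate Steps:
I = -24 + 60*√5 (I = -6*(4 + √(3 + (15 + 2))*(-5)) = -6*(4 + √(3 + 17)*(-5)) = -6*(4 + √20*(-5)) = -6*(4 + (2*√5)*(-5)) = -6*(4 - 10*√5) = -24 + 60*√5 ≈ 110.16)
X = 9 + 60*√5 (X = (-24 + 60*√5) - 1*(-33) = (-24 + 60*√5) + 33 = 9 + 60*√5 ≈ 143.16)
((6*3)*4)*(-134) + X = ((6*3)*4)*(-134) + (9 + 60*√5) = (18*4)*(-134) + (9 + 60*√5) = 72*(-134) + (9 + 60*√5) = -9648 + (9 + 60*√5) = -9639 + 60*√5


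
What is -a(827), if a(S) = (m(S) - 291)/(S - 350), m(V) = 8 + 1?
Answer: 94/159 ≈ 0.59120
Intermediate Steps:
m(V) = 9
a(S) = -282/(-350 + S) (a(S) = (9 - 291)/(S - 350) = -282/(-350 + S))
-a(827) = -(-282)/(-350 + 827) = -(-282)/477 = -1*(-94/159) = 94/159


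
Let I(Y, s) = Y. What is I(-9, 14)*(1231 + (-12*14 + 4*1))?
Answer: -9603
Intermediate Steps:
I(-9, 14)*(1231 + (-12*14 + 4*1)) = -9*(1231 + (-12*14 + 4*1)) = -9*(1231 + (-168 + 4)) = -9*(1231 - 164) = -9*1067 = -9603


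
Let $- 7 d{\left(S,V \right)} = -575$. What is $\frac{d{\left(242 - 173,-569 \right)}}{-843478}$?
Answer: $- \frac{575}{5904346} \approx -9.7386 \cdot 10^{-5}$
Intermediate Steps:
$d{\left(S,V \right)} = \frac{575}{7}$ ($d{\left(S,V \right)} = \left(- \frac{1}{7}\right) \left(-575\right) = \frac{575}{7}$)
$\frac{d{\left(242 - 173,-569 \right)}}{-843478} = \frac{575}{7 \left(-843478\right)} = \frac{575}{7} \left(- \frac{1}{843478}\right) = - \frac{575}{5904346}$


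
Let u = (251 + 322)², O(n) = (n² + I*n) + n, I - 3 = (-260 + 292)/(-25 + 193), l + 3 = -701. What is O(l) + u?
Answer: 17240893/21 ≈ 8.2100e+5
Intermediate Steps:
l = -704 (l = -3 - 701 = -704)
I = 67/21 (I = 3 + (-260 + 292)/(-25 + 193) = 3 + 32/168 = 3 + 32*(1/168) = 3 + 4/21 = 67/21 ≈ 3.1905)
O(n) = n² + 88*n/21 (O(n) = (n² + 67*n/21) + n = n² + 88*n/21)
u = 328329 (u = 573² = 328329)
O(l) + u = (1/21)*(-704)*(88 + 21*(-704)) + 328329 = (1/21)*(-704)*(88 - 14784) + 328329 = (1/21)*(-704)*(-14696) + 328329 = 10345984/21 + 328329 = 17240893/21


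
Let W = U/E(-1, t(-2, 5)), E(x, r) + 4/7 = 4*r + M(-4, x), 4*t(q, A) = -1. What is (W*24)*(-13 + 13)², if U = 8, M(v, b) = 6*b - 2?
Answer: 0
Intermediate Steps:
M(v, b) = -2 + 6*b
t(q, A) = -¼ (t(q, A) = (¼)*(-1) = -¼)
E(x, r) = -18/7 + 4*r + 6*x (E(x, r) = -4/7 + (4*r + (-2 + 6*x)) = -4/7 + (-2 + 4*r + 6*x) = -18/7 + 4*r + 6*x)
W = -56/67 (W = 8/(-18/7 + 4*(-¼) + 6*(-1)) = 8/(-18/7 - 1 - 6) = 8/(-67/7) = 8*(-7/67) = -56/67 ≈ -0.83582)
(W*24)*(-13 + 13)² = (-56/67*24)*(-13 + 13)² = -1344/67*0² = -1344/67*0 = 0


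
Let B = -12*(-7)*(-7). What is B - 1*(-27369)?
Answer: 26781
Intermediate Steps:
B = -588 (B = 84*(-7) = -588)
B - 1*(-27369) = -588 - 1*(-27369) = -588 + 27369 = 26781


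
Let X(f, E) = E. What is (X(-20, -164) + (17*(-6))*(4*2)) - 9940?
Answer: -10920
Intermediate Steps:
(X(-20, -164) + (17*(-6))*(4*2)) - 9940 = (-164 + (17*(-6))*(4*2)) - 9940 = (-164 - 102*8) - 9940 = (-164 - 816) - 9940 = -980 - 9940 = -10920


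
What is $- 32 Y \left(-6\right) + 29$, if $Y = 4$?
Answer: $797$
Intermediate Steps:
$- 32 Y \left(-6\right) + 29 = - 32 \cdot 4 \left(-6\right) + 29 = \left(-32\right) \left(-24\right) + 29 = 768 + 29 = 797$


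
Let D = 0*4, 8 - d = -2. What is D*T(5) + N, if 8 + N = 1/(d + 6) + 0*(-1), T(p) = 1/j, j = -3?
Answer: -127/16 ≈ -7.9375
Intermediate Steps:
d = 10 (d = 8 - 1*(-2) = 8 + 2 = 10)
T(p) = -⅓ (T(p) = 1/(-3) = -⅓)
D = 0
N = -127/16 (N = -8 + (1/(10 + 6) + 0*(-1)) = -8 + (1/16 + 0) = -8 + 1/16 = -127/16 ≈ -7.9375)
D*T(5) + N = 0*(-⅓) - 127/16 = 0 - 127/16 = -127/16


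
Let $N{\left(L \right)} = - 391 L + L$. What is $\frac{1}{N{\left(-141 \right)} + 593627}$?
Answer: $\frac{1}{648617} \approx 1.5417 \cdot 10^{-6}$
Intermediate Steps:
$N{\left(L \right)} = - 390 L$
$\frac{1}{N{\left(-141 \right)} + 593627} = \frac{1}{\left(-390\right) \left(-141\right) + 593627} = \frac{1}{54990 + 593627} = \frac{1}{648617}$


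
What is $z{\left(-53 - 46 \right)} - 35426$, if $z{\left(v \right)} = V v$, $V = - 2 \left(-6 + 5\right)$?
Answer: $-35624$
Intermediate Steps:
$V = 2$ ($V = \left(-2\right) \left(-1\right) = 2$)
$z{\left(v \right)} = 2 v$
$z{\left(-53 - 46 \right)} - 35426 = 2 \left(-53 - 46\right) - 35426 = 2 \left(-99\right) - 35426 = -198 - 35426 = -35624$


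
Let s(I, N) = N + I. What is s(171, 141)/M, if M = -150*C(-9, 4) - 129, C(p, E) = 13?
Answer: -104/693 ≈ -0.15007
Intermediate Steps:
s(I, N) = I + N
M = -2079 (M = -150*13 - 129 = -1950 - 129 = -2079)
s(171, 141)/M = (171 + 141)/(-2079) = 312*(-1/2079) = -104/693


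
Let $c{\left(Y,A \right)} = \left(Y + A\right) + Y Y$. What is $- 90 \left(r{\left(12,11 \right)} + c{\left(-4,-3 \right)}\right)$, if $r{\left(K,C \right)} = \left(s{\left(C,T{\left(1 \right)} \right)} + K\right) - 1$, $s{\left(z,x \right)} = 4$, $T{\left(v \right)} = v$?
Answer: $-2160$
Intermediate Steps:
$c{\left(Y,A \right)} = A + Y + Y^{2}$ ($c{\left(Y,A \right)} = \left(A + Y\right) + Y^{2} = A + Y + Y^{2}$)
$r{\left(K,C \right)} = 3 + K$ ($r{\left(K,C \right)} = \left(4 + K\right) - 1 = 3 + K$)
$- 90 \left(r{\left(12,11 \right)} + c{\left(-4,-3 \right)}\right) = - 90 \left(\left(3 + 12\right) - \left(7 - 16\right)\right) = - 90 \left(15 - -9\right) = - 90 \left(15 + 9\right) = \left(-90\right) 24 = -2160$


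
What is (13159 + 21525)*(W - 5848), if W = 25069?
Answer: 666661164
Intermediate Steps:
(13159 + 21525)*(W - 5848) = (13159 + 21525)*(25069 - 5848) = 34684*19221 = 666661164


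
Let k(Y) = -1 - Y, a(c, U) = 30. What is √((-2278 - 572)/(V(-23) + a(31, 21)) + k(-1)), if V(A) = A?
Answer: 5*I*√798/7 ≈ 20.178*I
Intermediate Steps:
√((-2278 - 572)/(V(-23) + a(31, 21)) + k(-1)) = √((-2278 - 572)/(-23 + 30) + (-1 - 1*(-1))) = √(-2850/7 + (-1 + 1)) = √(-2850*⅐ + 0) = √(-2850/7 + 0) = √(-2850/7) = 5*I*√798/7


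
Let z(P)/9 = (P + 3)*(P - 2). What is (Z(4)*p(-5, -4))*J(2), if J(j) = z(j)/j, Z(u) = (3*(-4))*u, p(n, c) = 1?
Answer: 0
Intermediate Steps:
z(P) = 9*(-2 + P)*(3 + P) (z(P) = 9*((P + 3)*(P - 2)) = 9*((3 + P)*(-2 + P)) = 9*((-2 + P)*(3 + P)) = 9*(-2 + P)*(3 + P))
Z(u) = -12*u
J(j) = (-54 + 9*j + 9*j**2)/j
(Z(4)*p(-5, -4))*J(2) = (-12*4*1)*(9 - 54/2 + 9*2) = (-48*1)*(9 - 54*1/2 + 18) = -48*(9 - 27 + 18) = -48*0 = 0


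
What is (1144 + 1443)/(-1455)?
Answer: -2587/1455 ≈ -1.7780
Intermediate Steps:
(1144 + 1443)/(-1455) = -1/1455*2587 = -2587/1455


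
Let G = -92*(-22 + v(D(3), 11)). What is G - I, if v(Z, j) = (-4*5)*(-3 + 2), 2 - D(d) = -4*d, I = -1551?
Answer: 1735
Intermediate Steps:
D(d) = 2 + 4*d (D(d) = 2 - (-4)*d = 2 + 4*d)
v(Z, j) = 20 (v(Z, j) = -20*(-1) = 20)
G = 184 (G = -92*(-22 + 20) = -92*(-2) = 184)
G - I = 184 - 1*(-1551) = 184 + 1551 = 1735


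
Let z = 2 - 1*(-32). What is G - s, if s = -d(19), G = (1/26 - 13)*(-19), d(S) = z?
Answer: 7287/26 ≈ 280.27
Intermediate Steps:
z = 34 (z = 2 + 32 = 34)
d(S) = 34
G = 6403/26 (G = (1/26 - 13)*(-19) = -337/26*(-19) = 6403/26 ≈ 246.27)
s = -34 (s = -1*34 = -34)
G - s = 6403/26 - 1*(-34) = 6403/26 + 34 = 7287/26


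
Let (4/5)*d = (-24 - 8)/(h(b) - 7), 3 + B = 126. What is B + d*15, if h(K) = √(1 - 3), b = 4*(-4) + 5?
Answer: 3491/17 + 200*I*√2/17 ≈ 205.35 + 16.638*I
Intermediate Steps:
B = 123 (B = -3 + 126 = 123)
b = -11 (b = -16 + 5 = -11)
h(K) = I*√2 (h(K) = √(-2) = I*√2)
d = -40/(-7 + I*√2) (d = 5*((-24 - 8)/(I*√2 - 7))/4 = 5*(-32/(-7 + I*√2))/4 = -40/(-7 + I*√2) ≈ 5.4902 + 1.1092*I)
B + d*15 = 123 + (280/51 + 40*I*√2/51)*15 = 123 + (1400/17 + 200*I*√2/17) = 3491/17 + 200*I*√2/17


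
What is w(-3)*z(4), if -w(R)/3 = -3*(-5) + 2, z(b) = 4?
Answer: -204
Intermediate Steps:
w(R) = -51 (w(R) = -3*(-3*(-5) + 2) = -3*(15 + 2) = -3*17 = -51)
w(-3)*z(4) = -51*4 = -204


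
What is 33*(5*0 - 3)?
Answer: -99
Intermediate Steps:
33*(5*0 - 3) = 33*(0 - 3) = 33*(-3) = -99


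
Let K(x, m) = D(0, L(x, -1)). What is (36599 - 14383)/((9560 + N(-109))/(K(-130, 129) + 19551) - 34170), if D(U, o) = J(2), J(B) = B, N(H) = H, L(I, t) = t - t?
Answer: -434389448/668116559 ≈ -0.65017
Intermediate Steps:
L(I, t) = 0
D(U, o) = 2
K(x, m) = 2
(36599 - 14383)/((9560 + N(-109))/(K(-130, 129) + 19551) - 34170) = (36599 - 14383)/((9560 - 109)/(2 + 19551) - 34170) = 22216/(9451/19553 - 34170) = 22216/(-668116559/19553) = 22216*(-19553/668116559) = -434389448/668116559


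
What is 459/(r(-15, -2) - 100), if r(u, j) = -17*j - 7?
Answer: -459/73 ≈ -6.2877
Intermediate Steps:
r(u, j) = -7 - 17*j
459/(r(-15, -2) - 100) = 459/((-7 - 17*(-2)) - 100) = 459/((-7 + 34) - 100) = 459/(27 - 100) = 459/(-73) = 459*(-1/73) = -459/73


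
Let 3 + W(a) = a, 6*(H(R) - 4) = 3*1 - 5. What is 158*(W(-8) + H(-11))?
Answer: -3476/3 ≈ -1158.7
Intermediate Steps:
H(R) = 11/3 (H(R) = 4 + (3*1 - 5)/6 = 4 + (3 - 5)/6 = 4 + (⅙)*(-2) = 4 - ⅓ = 11/3)
W(a) = -3 + a
158*(W(-8) + H(-11)) = 158*((-3 - 8) + 11/3) = 158*(-11 + 11/3) = 158*(-22/3) = -3476/3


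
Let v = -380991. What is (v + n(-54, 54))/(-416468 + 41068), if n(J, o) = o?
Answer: 380937/375400 ≈ 1.0147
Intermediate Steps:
(v + n(-54, 54))/(-416468 + 41068) = (-380991 + 54)/(-416468 + 41068) = -380937/(-375400) = -380937*(-1/375400) = 380937/375400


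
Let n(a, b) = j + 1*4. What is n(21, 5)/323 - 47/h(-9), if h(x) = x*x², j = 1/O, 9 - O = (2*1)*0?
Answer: 18178/235467 ≈ 0.077200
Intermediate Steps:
O = 9 (O = 9 - 2*1*0 = 9 - 2*0 = 9 - 1*0 = 9 + 0 = 9)
j = ⅑ (j = 1/9 = ⅑ ≈ 0.11111)
h(x) = x³
n(a, b) = 37/9 (n(a, b) = ⅑ + 1*4 = ⅑ + 4 = 37/9)
n(21, 5)/323 - 47/h(-9) = (37/9)/323 - 47/((-9)³) = (37/9)*(1/323) - 47/(-729) = 37/2907 - 47*(-1/729) = 37/2907 + 47/729 = 18178/235467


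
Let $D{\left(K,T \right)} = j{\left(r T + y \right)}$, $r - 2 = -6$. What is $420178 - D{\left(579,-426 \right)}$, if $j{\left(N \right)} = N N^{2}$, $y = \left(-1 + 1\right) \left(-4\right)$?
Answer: $-4947341486$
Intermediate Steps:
$y = 0$ ($y = 0 \left(-4\right) = 0$)
$r = -4$ ($r = 2 - 6 = -4$)
$j{\left(N \right)} = N^{3}$
$D{\left(K,T \right)} = - 64 T^{3}$ ($D{\left(K,T \right)} = \left(- 4 T + 0\right)^{3} = \left(- 4 T\right)^{3} = - 64 T^{3}$)
$420178 - D{\left(579,-426 \right)} = 420178 - - 64 \left(-426\right)^{3} = 420178 - \left(-64\right) \left(-77308776\right) = 420178 - 4947761664 = -4947341486$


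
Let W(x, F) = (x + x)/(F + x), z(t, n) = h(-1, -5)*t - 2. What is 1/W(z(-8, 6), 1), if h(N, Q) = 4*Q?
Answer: 159/316 ≈ 0.50316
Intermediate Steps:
z(t, n) = -2 - 20*t (z(t, n) = (4*(-5))*t - 2 = -20*t - 2 = -2 - 20*t)
W(x, F) = 2*x/(F + x) (W(x, F) = (2*x)/(F + x) = 2*x/(F + x))
1/W(z(-8, 6), 1) = 1/(2*(-2 - 20*(-8))/(1 + (-2 - 20*(-8)))) = 1/(2*(-2 + 160)/(1 + (-2 + 160))) = 1/(2*158/(1 + 158)) = 1/(2*158/159) = 1/(2*158*(1/159)) = 1/(316/159) = 159/316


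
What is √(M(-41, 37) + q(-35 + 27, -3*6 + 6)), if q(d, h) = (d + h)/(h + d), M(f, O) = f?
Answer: 2*I*√10 ≈ 6.3246*I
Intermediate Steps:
q(d, h) = 1 (q(d, h) = (d + h)/(d + h) = 1)
√(M(-41, 37) + q(-35 + 27, -3*6 + 6)) = √(-41 + 1) = √(-40) = 2*I*√10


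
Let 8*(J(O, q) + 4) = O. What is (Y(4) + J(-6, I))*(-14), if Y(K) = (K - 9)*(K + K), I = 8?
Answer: 1253/2 ≈ 626.50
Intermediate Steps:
J(O, q) = -4 + O/8
Y(K) = 2*K*(-9 + K) (Y(K) = (-9 + K)*(2*K) = 2*K*(-9 + K))
(Y(4) + J(-6, I))*(-14) = (2*4*(-9 + 4) + (-4 + (1/8)*(-6)))*(-14) = (2*4*(-5) + (-4 - 3/4))*(-14) = (-40 - 19/4)*(-14) = -179/4*(-14) = 1253/2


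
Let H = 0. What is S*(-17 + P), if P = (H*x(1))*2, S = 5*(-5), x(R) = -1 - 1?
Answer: 425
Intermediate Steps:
x(R) = -2
S = -25
P = 0 (P = (0*(-2))*2 = 0*2 = 0)
S*(-17 + P) = -25*(-17 + 0) = -25*(-17) = 425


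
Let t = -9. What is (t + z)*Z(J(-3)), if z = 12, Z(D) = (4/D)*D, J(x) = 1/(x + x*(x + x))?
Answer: 12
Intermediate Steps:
J(x) = 1/(x + 2*x**2) (J(x) = 1/(x + x*(2*x)) = 1/(x + 2*x**2))
Z(D) = 4
(t + z)*Z(J(-3)) = (-9 + 12)*4 = 3*4 = 12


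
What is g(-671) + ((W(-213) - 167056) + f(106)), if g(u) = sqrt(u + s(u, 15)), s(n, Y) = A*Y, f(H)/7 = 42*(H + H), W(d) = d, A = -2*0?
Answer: -104941 + I*sqrt(671) ≈ -1.0494e+5 + 25.904*I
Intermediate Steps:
A = 0
f(H) = 588*H (f(H) = 7*(42*(H + H)) = 7*(42*(2*H)) = 7*(84*H) = 588*H)
s(n, Y) = 0 (s(n, Y) = 0*Y = 0)
g(u) = sqrt(u) (g(u) = sqrt(u + 0) = sqrt(u))
g(-671) + ((W(-213) - 167056) + f(106)) = sqrt(-671) + ((-213 - 167056) + 588*106) = I*sqrt(671) + (-167269 + 62328) = I*sqrt(671) - 104941 = -104941 + I*sqrt(671)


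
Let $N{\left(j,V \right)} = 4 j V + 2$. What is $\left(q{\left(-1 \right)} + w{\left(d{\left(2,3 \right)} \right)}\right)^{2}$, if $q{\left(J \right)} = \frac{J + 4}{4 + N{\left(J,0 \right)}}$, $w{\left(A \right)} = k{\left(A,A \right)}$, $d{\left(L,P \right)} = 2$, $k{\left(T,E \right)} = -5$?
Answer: $\frac{81}{4} \approx 20.25$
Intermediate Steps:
$N{\left(j,V \right)} = 2 + 4 V j$ ($N{\left(j,V \right)} = 4 V j + 2 = 2 + 4 V j$)
$w{\left(A \right)} = -5$
$q{\left(J \right)} = \frac{2}{3} + \frac{J}{6}$ ($q{\left(J \right)} = \frac{J + 4}{4 + \left(2 + 4 \cdot 0 J\right)} = \frac{4 + J}{4 + \left(2 + 0\right)} = \frac{4 + J}{4 + 2} = \frac{4 + J}{6} = \left(4 + J\right) \frac{1}{6} = \frac{2}{3} + \frac{J}{6}$)
$\left(q{\left(-1 \right)} + w{\left(d{\left(2,3 \right)} \right)}\right)^{2} = \left(\left(\frac{2}{3} + \frac{1}{6} \left(-1\right)\right) - 5\right)^{2} = \left(\left(\frac{2}{3} - \frac{1}{6}\right) - 5\right)^{2} = \left(\frac{1}{2} - 5\right)^{2} = \left(- \frac{9}{2}\right)^{2} = \frac{81}{4}$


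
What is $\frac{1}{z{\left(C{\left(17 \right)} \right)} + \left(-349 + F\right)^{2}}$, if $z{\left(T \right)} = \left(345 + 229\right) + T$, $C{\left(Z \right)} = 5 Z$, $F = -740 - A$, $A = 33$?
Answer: $\frac{1}{1259543} \approx 7.9394 \cdot 10^{-7}$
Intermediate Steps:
$F = -773$ ($F = -740 - 33 = -773$)
$z{\left(T \right)} = 574 + T$
$\frac{1}{z{\left(C{\left(17 \right)} \right)} + \left(-349 + F\right)^{2}} = \frac{1}{\left(574 + 5 \cdot 17\right) + \left(-349 - 773\right)^{2}} = \frac{1}{\left(574 + 85\right) + \left(-1122\right)^{2}} = \frac{1}{659 + 1258884} = \frac{1}{1259543}$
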